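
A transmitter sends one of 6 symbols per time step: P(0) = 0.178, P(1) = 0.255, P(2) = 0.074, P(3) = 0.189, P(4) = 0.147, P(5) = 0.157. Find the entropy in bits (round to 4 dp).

2.5042 bits

H = −Σ pᵢ log₂ pᵢ.
−0.178·log₂(0.178) = 0.4432
−0.255·log₂(0.255) = 0.5027
−0.074·log₂(0.074) = 0.2780
−0.189·log₂(0.189) = 0.4543
−0.147·log₂(0.147) = 0.4066
−0.157·log₂(0.157) = 0.4194
Sum ≈ 2.5042 → 2.5042 bits.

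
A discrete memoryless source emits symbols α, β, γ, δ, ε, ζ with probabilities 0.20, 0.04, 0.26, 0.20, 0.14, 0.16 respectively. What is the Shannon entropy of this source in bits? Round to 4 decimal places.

2.4399 bits

H = −Σ pᵢ log₂ pᵢ.
−0.20·log₂(0.20) = 0.4644
−0.04·log₂(0.04) = 0.1858
−0.26·log₂(0.26) = 0.5053
−0.20·log₂(0.20) = 0.4644
−0.14·log₂(0.14) = 0.3971
−0.16·log₂(0.16) = 0.4230
Sum ≈ 2.4399 → 2.4399 bits.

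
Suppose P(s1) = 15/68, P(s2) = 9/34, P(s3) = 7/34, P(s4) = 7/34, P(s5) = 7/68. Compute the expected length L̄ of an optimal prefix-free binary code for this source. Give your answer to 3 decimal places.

Repeatedly combine the two least-probable nodes; the expected code length is the sum of the merged weights.
merge 7/68 + 7/34 → 21/68
merge 7/34 + 15/68 → 29/68
merge 9/34 + 21/68 → 39/68
merge 29/68 + 39/68 → 1
L = 21/68 + 29/68 + 39/68 + 1 = 157/68 ≈ 2.309 bits/symbol.

2.309 bits/symbol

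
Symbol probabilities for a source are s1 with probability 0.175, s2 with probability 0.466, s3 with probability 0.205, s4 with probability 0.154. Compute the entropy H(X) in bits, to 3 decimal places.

H = −Σ pᵢ log₂ pᵢ.
−0.175·log₂(0.175) = 0.4401
−0.466·log₂(0.466) = 0.5133
−0.205·log₂(0.205) = 0.4687
−0.154·log₂(0.154) = 0.4156
Sum ≈ 1.8377 → 1.838 bits.

1.838 bits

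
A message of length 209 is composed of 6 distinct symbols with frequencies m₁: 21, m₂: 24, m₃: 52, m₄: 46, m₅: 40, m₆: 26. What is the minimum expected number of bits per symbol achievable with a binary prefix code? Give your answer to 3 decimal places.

2.531 bits/symbol

Probabilities are the counts divided by 209.
Repeatedly combine the two least-probable nodes; the expected code length is the sum of the merged weights.
merge 21/209 + 24/209 → 45/209
merge 26/209 + 40/209 → 6/19
merge 45/209 + 46/209 → 91/209
merge 52/209 + 6/19 → 118/209
merge 91/209 + 118/209 → 1
L = 45/209 + 6/19 + 91/209 + 118/209 + 1 = 529/209 ≈ 2.531 bits/symbol.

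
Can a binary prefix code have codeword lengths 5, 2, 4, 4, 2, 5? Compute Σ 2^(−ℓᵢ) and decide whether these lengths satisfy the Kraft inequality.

0.6875; yes

With common denominator 2^5 = 32: Σ 2^(−ℓᵢ) = 1/32 + 8/32 + 2/32 + 2/32 + 8/32 + 1/32 = 22/32 = 0.6875.
Kraft's inequality requires Σ ≤ 1; here Σ = 0.6875 ≤ 1, so such a prefix code exists.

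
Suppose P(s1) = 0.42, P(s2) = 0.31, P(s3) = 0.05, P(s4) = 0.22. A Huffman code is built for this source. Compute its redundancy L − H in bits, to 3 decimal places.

0.104 bits

Entropy H = −Σ p log₂ p ≈ 1.7461 bits.
Huffman merges: 1/20+11/50→27/100; 27/100+31/100→29/50; 21/50+29/50→1. L = 37/20 ≈ 1.8500.
L − H = 1.8500 − 1.7461 = 0.104 bits.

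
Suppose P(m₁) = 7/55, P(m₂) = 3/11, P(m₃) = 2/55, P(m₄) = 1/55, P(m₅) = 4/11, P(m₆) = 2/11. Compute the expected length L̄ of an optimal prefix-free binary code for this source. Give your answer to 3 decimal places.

2.236 bits/symbol

Repeatedly combine the two least-probable nodes; the expected code length is the sum of the merged weights.
merge 1/55 + 2/55 → 3/55
merge 3/55 + 7/55 → 2/11
merge 2/11 + 2/11 → 4/11
merge 3/11 + 4/11 → 7/11
merge 4/11 + 7/11 → 1
L = 3/55 + 2/11 + 4/11 + 7/11 + 1 = 123/55 ≈ 2.236 bits/symbol.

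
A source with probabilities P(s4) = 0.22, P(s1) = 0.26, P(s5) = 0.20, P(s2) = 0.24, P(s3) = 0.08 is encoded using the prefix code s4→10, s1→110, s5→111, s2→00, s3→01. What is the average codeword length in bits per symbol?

L̄ = Σ pᵢ·ℓᵢ = 0.22·2 + 0.26·3 + 0.20·3 + 0.24·2 + 0.08·2 = 2.46 bits/symbol.

2.46 bits/symbol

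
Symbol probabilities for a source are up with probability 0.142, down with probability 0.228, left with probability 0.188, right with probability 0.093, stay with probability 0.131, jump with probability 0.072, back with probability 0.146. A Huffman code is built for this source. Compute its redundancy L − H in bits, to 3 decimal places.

Entropy H = −Σ p log₂ p ≈ 2.7209 bits.
Huffman merges: 9/125+93/1000→33/200; 131/1000+71/500→273/1000; 73/500+33/200→311/1000; 47/250+57/250→52/125; 273/1000+311/1000→73/125; 52/125+73/125→1. L = 2749/1000 ≈ 2.7490.
L − H = 2.7490 − 2.7209 = 0.028 bits.

0.028 bits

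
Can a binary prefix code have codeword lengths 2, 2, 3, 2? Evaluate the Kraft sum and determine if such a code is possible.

With common denominator 2^3 = 8: Σ 2^(−ℓᵢ) = 2/8 + 2/8 + 1/8 + 2/8 = 7/8 = 0.875.
Kraft's inequality requires Σ ≤ 1; here Σ = 0.875 ≤ 1, so such a prefix code exists.

0.875; yes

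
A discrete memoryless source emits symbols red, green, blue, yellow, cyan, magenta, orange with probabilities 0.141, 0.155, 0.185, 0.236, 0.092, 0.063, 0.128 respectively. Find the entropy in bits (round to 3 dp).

H = −Σ pᵢ log₂ pᵢ.
−0.141·log₂(0.141) = 0.3985
−0.155·log₂(0.155) = 0.4169
−0.185·log₂(0.185) = 0.4504
−0.236·log₂(0.236) = 0.4916
−0.092·log₂(0.092) = 0.3167
−0.063·log₂(0.063) = 0.2513
−0.128·log₂(0.128) = 0.3796
Sum ≈ 2.7050 → 2.705 bits.

2.705 bits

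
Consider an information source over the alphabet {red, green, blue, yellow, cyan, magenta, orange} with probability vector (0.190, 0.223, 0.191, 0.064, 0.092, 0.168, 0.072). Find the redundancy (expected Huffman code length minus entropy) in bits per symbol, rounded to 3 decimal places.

Entropy H = −Σ p log₂ p ≈ 2.6703 bits.
Huffman merges: 8/125+9/125→17/125; 23/250+17/125→57/250; 21/125+19/100→179/500; 191/1000+223/1000→207/500; 57/250+179/500→293/500; 207/500+293/500→1. L = 1361/500 ≈ 2.7220.
L − H = 2.7220 − 2.6703 = 0.052 bits.

0.052 bits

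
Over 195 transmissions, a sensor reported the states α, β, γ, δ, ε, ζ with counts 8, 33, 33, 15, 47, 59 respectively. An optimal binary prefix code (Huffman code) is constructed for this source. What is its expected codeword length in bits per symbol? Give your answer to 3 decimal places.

2.405 bits/symbol

Probabilities are the counts divided by 195.
Repeatedly combine the two least-probable nodes; the expected code length is the sum of the merged weights.
merge 8/195 + 1/13 → 23/195
merge 23/195 + 11/65 → 56/195
merge 11/65 + 47/195 → 16/39
merge 56/195 + 59/195 → 23/39
merge 16/39 + 23/39 → 1
L = 23/195 + 56/195 + 16/39 + 23/39 + 1 = 469/195 ≈ 2.405 bits/symbol.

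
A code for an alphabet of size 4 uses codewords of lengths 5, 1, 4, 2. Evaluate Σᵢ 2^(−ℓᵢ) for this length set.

0.84375

With common denominator 2^5 = 32: Σ 2^(−ℓᵢ) = 1/32 + 16/32 + 2/32 + 8/32 = 27/32 = 0.84375.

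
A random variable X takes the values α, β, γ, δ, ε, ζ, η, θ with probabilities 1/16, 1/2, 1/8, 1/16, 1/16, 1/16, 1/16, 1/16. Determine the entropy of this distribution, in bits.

Each probability is a power of 1/2, so log₂(1/p) is an integer.
H = Σ p·log₂(1/p) = 1/16·4 + 1/2·1 + 1/8·3 + 1/16·4 + 1/16·4 + 1/16·4 + 1/16·4 + 1/16·4 = 2.375 bits.

2.375 bits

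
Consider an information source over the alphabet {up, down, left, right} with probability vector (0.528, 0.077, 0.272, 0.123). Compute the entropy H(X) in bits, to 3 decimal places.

H = −Σ pᵢ log₂ pᵢ.
−0.528·log₂(0.528) = 0.4865
−0.077·log₂(0.077) = 0.2848
−0.272·log₂(0.272) = 0.5109
−0.123·log₂(0.123) = 0.3719
Sum ≈ 1.6541 → 1.654 bits.

1.654 bits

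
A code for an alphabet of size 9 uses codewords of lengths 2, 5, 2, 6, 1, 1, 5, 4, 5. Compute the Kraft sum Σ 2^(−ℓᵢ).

1.671875

With common denominator 2^6 = 64: Σ 2^(−ℓᵢ) = 16/64 + 2/64 + 16/64 + 1/64 + 32/64 + 32/64 + 2/64 + 4/64 + 2/64 = 107/64 = 1.671875.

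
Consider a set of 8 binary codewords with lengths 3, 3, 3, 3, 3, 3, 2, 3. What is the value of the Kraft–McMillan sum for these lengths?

With common denominator 2^3 = 8: Σ 2^(−ℓᵢ) = 1/8 + 1/8 + 1/8 + 1/8 + 1/8 + 1/8 + 2/8 + 1/8 = 9/8 = 1.125.

1.125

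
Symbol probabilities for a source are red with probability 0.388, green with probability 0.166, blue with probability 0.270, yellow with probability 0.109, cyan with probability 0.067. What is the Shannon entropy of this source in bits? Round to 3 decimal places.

2.080 bits

H = −Σ pᵢ log₂ pᵢ.
−0.388·log₂(0.388) = 0.5300
−0.166·log₂(0.166) = 0.4301
−0.270·log₂(0.270) = 0.5100
−0.109·log₂(0.109) = 0.3485
−0.067·log₂(0.067) = 0.2613
Sum ≈ 2.0799 → 2.080 bits.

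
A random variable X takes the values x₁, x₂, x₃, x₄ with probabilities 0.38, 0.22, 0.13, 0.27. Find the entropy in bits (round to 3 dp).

H = −Σ pᵢ log₂ pᵢ.
−0.38·log₂(0.38) = 0.5305
−0.22·log₂(0.22) = 0.4806
−0.13·log₂(0.13) = 0.3826
−0.27·log₂(0.27) = 0.5100
Sum ≈ 1.9037 → 1.904 bits.

1.904 bits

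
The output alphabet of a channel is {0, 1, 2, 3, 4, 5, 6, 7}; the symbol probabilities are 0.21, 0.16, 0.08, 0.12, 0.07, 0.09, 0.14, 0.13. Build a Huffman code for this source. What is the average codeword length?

2.94 bits/symbol

Repeatedly combine the two least-probable nodes; the expected code length is the sum of the merged weights.
merge 7/100 + 2/25 → 3/20
merge 9/100 + 3/25 → 21/100
merge 13/100 + 7/50 → 27/100
merge 3/20 + 4/25 → 31/100
merge 21/100 + 21/100 → 21/50
merge 27/100 + 31/100 → 29/50
merge 21/50 + 29/50 → 1
L = 3/20 + 21/100 + 27/100 + 31/100 + 21/50 + 29/50 + 1 = 147/50 = 2.94 bits/symbol.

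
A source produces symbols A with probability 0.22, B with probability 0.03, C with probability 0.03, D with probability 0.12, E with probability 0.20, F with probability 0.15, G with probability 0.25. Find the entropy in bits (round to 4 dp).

2.5261 bits

H = −Σ pᵢ log₂ pᵢ.
−0.22·log₂(0.22) = 0.4806
−0.03·log₂(0.03) = 0.1518
−0.03·log₂(0.03) = 0.1518
−0.12·log₂(0.12) = 0.3671
−0.20·log₂(0.20) = 0.4644
−0.15·log₂(0.15) = 0.4105
−0.25·log₂(0.25) = 0.5000
Sum ≈ 2.5261 → 2.5261 bits.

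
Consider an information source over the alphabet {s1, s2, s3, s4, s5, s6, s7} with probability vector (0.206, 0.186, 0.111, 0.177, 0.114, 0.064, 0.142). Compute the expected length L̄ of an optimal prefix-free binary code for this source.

Repeatedly combine the two least-probable nodes; the expected code length is the sum of the merged weights.
merge 8/125 + 111/1000 → 7/40
merge 57/500 + 71/500 → 32/125
merge 7/40 + 177/1000 → 44/125
merge 93/500 + 103/500 → 49/125
merge 32/125 + 44/125 → 76/125
merge 49/125 + 76/125 → 1
L = 7/40 + 32/125 + 44/125 + 49/125 + 76/125 + 1 = 2783/1000 = 2.783 bits/symbol.

2.783 bits/symbol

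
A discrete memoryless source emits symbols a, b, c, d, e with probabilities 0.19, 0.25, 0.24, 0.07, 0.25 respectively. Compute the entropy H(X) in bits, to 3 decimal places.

H = −Σ pᵢ log₂ pᵢ.
−0.19·log₂(0.19) = 0.4552
−0.25·log₂(0.25) = 0.5000
−0.24·log₂(0.24) = 0.4941
−0.07·log₂(0.07) = 0.2686
−0.25·log₂(0.25) = 0.5000
Sum ≈ 2.2179 → 2.218 bits.

2.218 bits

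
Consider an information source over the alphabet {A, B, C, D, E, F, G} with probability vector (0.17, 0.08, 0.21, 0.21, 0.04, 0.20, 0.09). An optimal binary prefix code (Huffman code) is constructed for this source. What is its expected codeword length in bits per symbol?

Repeatedly combine the two least-probable nodes; the expected code length is the sum of the merged weights.
merge 1/25 + 2/25 → 3/25
merge 9/100 + 3/25 → 21/100
merge 17/100 + 1/5 → 37/100
merge 21/100 + 21/100 → 21/50
merge 21/100 + 37/100 → 29/50
merge 21/50 + 29/50 → 1
L = 3/25 + 21/100 + 37/100 + 21/50 + 29/50 + 1 = 27/10 = 2.7 bits/symbol.

2.7 bits/symbol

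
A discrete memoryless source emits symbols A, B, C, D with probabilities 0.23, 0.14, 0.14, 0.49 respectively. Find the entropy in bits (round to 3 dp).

H = −Σ pᵢ log₂ pᵢ.
−0.23·log₂(0.23) = 0.4877
−0.14·log₂(0.14) = 0.3971
−0.14·log₂(0.14) = 0.3971
−0.49·log₂(0.49) = 0.5043
Sum ≈ 1.7862 → 1.786 bits.

1.786 bits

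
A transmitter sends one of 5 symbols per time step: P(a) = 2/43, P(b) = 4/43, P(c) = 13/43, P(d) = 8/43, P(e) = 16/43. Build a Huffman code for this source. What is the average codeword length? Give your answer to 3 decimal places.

2.093 bits/symbol

Repeatedly combine the two least-probable nodes; the expected code length is the sum of the merged weights.
merge 2/43 + 4/43 → 6/43
merge 6/43 + 8/43 → 14/43
merge 13/43 + 14/43 → 27/43
merge 16/43 + 27/43 → 1
L = 6/43 + 14/43 + 27/43 + 1 = 90/43 ≈ 2.093 bits/symbol.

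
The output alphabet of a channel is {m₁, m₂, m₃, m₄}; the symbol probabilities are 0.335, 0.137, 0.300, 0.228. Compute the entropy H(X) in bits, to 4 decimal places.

H = −Σ pᵢ log₂ pᵢ.
−0.335·log₂(0.335) = 0.5286
−0.137·log₂(0.137) = 0.3929
−0.300·log₂(0.300) = 0.5211
−0.228·log₂(0.228) = 0.4863
Sum ≈ 1.9288 → 1.9288 bits.

1.9288 bits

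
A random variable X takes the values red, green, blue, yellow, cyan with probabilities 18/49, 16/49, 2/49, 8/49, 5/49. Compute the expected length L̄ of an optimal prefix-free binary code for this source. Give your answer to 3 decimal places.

Repeatedly combine the two least-probable nodes; the expected code length is the sum of the merged weights.
merge 2/49 + 5/49 → 1/7
merge 1/7 + 8/49 → 15/49
merge 15/49 + 16/49 → 31/49
merge 18/49 + 31/49 → 1
L = 1/7 + 15/49 + 31/49 + 1 = 102/49 ≈ 2.082 bits/symbol.

2.082 bits/symbol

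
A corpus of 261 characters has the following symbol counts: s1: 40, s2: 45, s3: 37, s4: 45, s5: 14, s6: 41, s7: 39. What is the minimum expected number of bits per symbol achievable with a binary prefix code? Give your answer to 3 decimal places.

Probabilities are the counts divided by 261.
Repeatedly combine the two least-probable nodes; the expected code length is the sum of the merged weights.
merge 14/261 + 37/261 → 17/87
merge 13/87 + 40/261 → 79/261
merge 41/261 + 5/29 → 86/261
merge 5/29 + 17/87 → 32/87
merge 79/261 + 86/261 → 55/87
merge 32/87 + 55/87 → 1
L = 17/87 + 79/261 + 86/261 + 32/87 + 55/87 + 1 = 82/29 ≈ 2.828 bits/symbol.

2.828 bits/symbol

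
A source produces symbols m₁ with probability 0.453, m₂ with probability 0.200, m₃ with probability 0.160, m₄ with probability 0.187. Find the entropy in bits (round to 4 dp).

1.8572 bits

H = −Σ pᵢ log₂ pᵢ.
−0.453·log₂(0.453) = 0.5175
−0.200·log₂(0.200) = 0.4644
−0.160·log₂(0.160) = 0.4230
−0.187·log₂(0.187) = 0.4523
Sum ≈ 1.8572 → 1.8572 bits.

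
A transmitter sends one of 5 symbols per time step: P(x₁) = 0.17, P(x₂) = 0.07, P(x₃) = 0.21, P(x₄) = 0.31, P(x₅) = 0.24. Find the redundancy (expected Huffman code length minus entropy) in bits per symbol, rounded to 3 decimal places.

0.046 bits

Entropy H = −Σ p log₂ p ≈ 2.1939 bits.
Huffman merges: 7/100+17/100→6/25; 21/100+6/25→9/20; 6/25+31/100→11/20; 9/20+11/20→1. L = 56/25 ≈ 2.2400.
L − H = 2.2400 − 2.1939 = 0.046 bits.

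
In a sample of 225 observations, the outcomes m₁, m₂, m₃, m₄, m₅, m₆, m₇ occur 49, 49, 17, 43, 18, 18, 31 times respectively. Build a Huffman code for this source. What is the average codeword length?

2.72 bits/symbol

Probabilities are the counts divided by 225.
Repeatedly combine the two least-probable nodes; the expected code length is the sum of the merged weights.
merge 17/225 + 2/25 → 7/45
merge 2/25 + 31/225 → 49/225
merge 7/45 + 43/225 → 26/75
merge 49/225 + 49/225 → 98/225
merge 49/225 + 26/75 → 127/225
merge 98/225 + 127/225 → 1
L = 7/45 + 49/225 + 26/75 + 98/225 + 127/225 + 1 = 68/25 = 2.72 bits/symbol.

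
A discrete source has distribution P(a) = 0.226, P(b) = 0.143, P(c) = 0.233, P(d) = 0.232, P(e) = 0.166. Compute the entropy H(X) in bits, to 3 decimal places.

2.295 bits

H = −Σ pᵢ log₂ pᵢ.
−0.226·log₂(0.226) = 0.4849
−0.143·log₂(0.143) = 0.4012
−0.233·log₂(0.233) = 0.4897
−0.232·log₂(0.232) = 0.4890
−0.166·log₂(0.166) = 0.4301
Sum ≈ 2.2949 → 2.295 bits.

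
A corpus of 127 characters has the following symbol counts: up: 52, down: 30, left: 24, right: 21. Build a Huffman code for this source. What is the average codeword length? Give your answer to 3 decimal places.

Probabilities are the counts divided by 127.
Repeatedly combine the two least-probable nodes; the expected code length is the sum of the merged weights.
merge 21/127 + 24/127 → 45/127
merge 30/127 + 45/127 → 75/127
merge 52/127 + 75/127 → 1
L = 45/127 + 75/127 + 1 = 247/127 ≈ 1.945 bits/symbol.

1.945 bits/symbol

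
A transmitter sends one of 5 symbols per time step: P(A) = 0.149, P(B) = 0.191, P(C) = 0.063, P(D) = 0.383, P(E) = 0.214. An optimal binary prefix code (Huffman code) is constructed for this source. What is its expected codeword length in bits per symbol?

Repeatedly combine the two least-probable nodes; the expected code length is the sum of the merged weights.
merge 63/1000 + 149/1000 → 53/250
merge 191/1000 + 53/250 → 403/1000
merge 107/500 + 383/1000 → 597/1000
merge 403/1000 + 597/1000 → 1
L = 53/250 + 403/1000 + 597/1000 + 1 = 553/250 = 2.212 bits/symbol.

2.212 bits/symbol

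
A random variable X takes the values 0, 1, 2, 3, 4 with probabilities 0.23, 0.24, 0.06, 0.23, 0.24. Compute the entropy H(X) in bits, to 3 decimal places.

2.207 bits

H = −Σ pᵢ log₂ pᵢ.
−0.23·log₂(0.23) = 0.4877
−0.24·log₂(0.24) = 0.4941
−0.06·log₂(0.06) = 0.2435
−0.23·log₂(0.23) = 0.4877
−0.24·log₂(0.24) = 0.4941
Sum ≈ 2.2071 → 2.207 bits.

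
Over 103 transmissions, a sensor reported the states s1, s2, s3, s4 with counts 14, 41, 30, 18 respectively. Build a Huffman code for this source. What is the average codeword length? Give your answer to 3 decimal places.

Probabilities are the counts divided by 103.
Repeatedly combine the two least-probable nodes; the expected code length is the sum of the merged weights.
merge 14/103 + 18/103 → 32/103
merge 30/103 + 32/103 → 62/103
merge 41/103 + 62/103 → 1
L = 32/103 + 62/103 + 1 = 197/103 ≈ 1.913 bits/symbol.

1.913 bits/symbol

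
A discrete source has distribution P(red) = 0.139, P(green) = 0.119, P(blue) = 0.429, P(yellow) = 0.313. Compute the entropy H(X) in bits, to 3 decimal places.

1.809 bits

H = −Σ pᵢ log₂ pᵢ.
−0.139·log₂(0.139) = 0.3957
−0.119·log₂(0.119) = 0.3654
−0.429·log₂(0.429) = 0.5238
−0.313·log₂(0.313) = 0.5245
Sum ≈ 1.8095 → 1.809 bits.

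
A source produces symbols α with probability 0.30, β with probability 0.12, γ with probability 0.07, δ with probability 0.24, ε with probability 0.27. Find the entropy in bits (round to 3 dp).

2.161 bits

H = −Σ pᵢ log₂ pᵢ.
−0.30·log₂(0.30) = 0.5211
−0.12·log₂(0.12) = 0.3671
−0.07·log₂(0.07) = 0.2686
−0.24·log₂(0.24) = 0.4941
−0.27·log₂(0.27) = 0.5100
Sum ≈ 2.1609 → 2.161 bits.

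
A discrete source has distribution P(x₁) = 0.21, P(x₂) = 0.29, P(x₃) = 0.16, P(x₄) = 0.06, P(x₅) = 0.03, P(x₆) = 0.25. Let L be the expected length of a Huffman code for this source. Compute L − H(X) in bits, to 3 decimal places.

0.031 bits

Entropy H = −Σ p log₂ p ≈ 2.3090 bits.
Huffman merges: 3/100+3/50→9/100; 9/100+4/25→1/4; 21/100+1/4→23/50; 1/4+29/100→27/50; 23/50+27/50→1. L = 117/50 ≈ 2.3400.
L − H = 2.3400 − 2.3090 = 0.031 bits.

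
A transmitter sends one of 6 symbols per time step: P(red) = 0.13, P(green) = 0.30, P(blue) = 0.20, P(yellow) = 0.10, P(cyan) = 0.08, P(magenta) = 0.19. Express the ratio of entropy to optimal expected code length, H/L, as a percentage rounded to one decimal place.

Entropy H = −Σ p log₂ p ≈ 2.4470 bits.
Huffman merges: 2/25+1/10→9/50; 13/100+9/50→31/100; 19/100+1/5→39/100; 3/10+31/100→61/100; 39/100+61/100→1. L = 249/100 ≈ 2.4900.
Efficiency = H/L = 2.4470/2.4900 = 98.3%.

98.3%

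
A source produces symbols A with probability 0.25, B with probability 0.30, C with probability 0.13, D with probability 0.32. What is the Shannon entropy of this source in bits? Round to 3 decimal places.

H = −Σ pᵢ log₂ pᵢ.
−0.25·log₂(0.25) = 0.5000
−0.30·log₂(0.30) = 0.5211
−0.13·log₂(0.13) = 0.3826
−0.32·log₂(0.32) = 0.5260
Sum ≈ 1.9298 → 1.930 bits.

1.930 bits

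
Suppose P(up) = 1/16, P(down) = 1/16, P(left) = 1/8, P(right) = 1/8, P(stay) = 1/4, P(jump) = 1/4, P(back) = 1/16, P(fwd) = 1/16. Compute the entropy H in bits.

Each probability is a power of 1/2, so log₂(1/p) is an integer.
H = Σ p·log₂(1/p) = 1/16·4 + 1/16·4 + 1/8·3 + 1/8·3 + 1/4·2 + 1/4·2 + 1/16·4 + 1/16·4 = 2.75 bits.

2.75 bits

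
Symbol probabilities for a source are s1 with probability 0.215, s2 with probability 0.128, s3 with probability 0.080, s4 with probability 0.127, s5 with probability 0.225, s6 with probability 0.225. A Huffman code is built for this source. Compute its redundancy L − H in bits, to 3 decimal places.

0.048 bits

Entropy H = −Σ p log₂ p ≈ 2.4944 bits.
Huffman merges: 2/25+127/1000→207/1000; 16/125+207/1000→67/200; 43/200+9/40→11/25; 9/40+67/200→14/25; 11/25+14/25→1. L = 1271/500 ≈ 2.5420.
L − H = 2.5420 − 2.4944 = 0.048 bits.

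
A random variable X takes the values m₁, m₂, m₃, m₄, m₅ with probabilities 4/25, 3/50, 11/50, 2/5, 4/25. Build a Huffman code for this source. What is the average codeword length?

Repeatedly combine the two least-probable nodes; the expected code length is the sum of the merged weights.
merge 3/50 + 4/25 → 11/50
merge 4/25 + 11/50 → 19/50
merge 11/50 + 19/50 → 3/5
merge 2/5 + 3/5 → 1
L = 11/50 + 19/50 + 3/5 + 1 = 11/5 = 2.2 bits/symbol.

2.2 bits/symbol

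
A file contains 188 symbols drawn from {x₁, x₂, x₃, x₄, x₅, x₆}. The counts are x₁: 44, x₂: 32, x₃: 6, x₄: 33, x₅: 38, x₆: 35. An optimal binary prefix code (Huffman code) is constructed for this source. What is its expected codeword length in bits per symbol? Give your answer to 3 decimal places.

2.564 bits/symbol

Probabilities are the counts divided by 188.
Repeatedly combine the two least-probable nodes; the expected code length is the sum of the merged weights.
merge 3/94 + 8/47 → 19/94
merge 33/188 + 35/188 → 17/47
merge 19/94 + 19/94 → 19/47
merge 11/47 + 17/47 → 28/47
merge 19/47 + 28/47 → 1
L = 19/94 + 17/47 + 19/47 + 28/47 + 1 = 241/94 ≈ 2.564 bits/symbol.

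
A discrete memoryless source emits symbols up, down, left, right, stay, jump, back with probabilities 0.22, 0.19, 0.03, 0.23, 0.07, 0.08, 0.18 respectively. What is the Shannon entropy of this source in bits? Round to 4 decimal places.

H = −Σ pᵢ log₂ pᵢ.
−0.22·log₂(0.22) = 0.4806
−0.19·log₂(0.19) = 0.4552
−0.03·log₂(0.03) = 0.1518
−0.23·log₂(0.23) = 0.4877
−0.07·log₂(0.07) = 0.2686
−0.08·log₂(0.08) = 0.2915
−0.18·log₂(0.18) = 0.4453
Sum ≈ 2.5806 → 2.5806 bits.

2.5806 bits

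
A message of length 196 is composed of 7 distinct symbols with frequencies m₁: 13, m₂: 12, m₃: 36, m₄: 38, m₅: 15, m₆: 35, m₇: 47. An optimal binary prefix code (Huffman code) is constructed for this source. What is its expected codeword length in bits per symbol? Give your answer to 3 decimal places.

Probabilities are the counts divided by 196.
Repeatedly combine the two least-probable nodes; the expected code length is the sum of the merged weights.
merge 3/49 + 13/196 → 25/196
merge 15/196 + 25/196 → 10/49
merge 5/28 + 9/49 → 71/196
merge 19/98 + 10/49 → 39/98
merge 47/196 + 71/196 → 59/98
merge 39/98 + 59/98 → 1
L = 25/196 + 10/49 + 71/196 + 39/98 + 59/98 + 1 = 132/49 ≈ 2.694 bits/symbol.

2.694 bits/symbol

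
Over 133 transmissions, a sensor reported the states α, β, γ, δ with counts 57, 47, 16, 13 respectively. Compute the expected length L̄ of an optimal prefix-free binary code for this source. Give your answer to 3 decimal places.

Probabilities are the counts divided by 133.
Repeatedly combine the two least-probable nodes; the expected code length is the sum of the merged weights.
merge 13/133 + 16/133 → 29/133
merge 29/133 + 47/133 → 4/7
merge 3/7 + 4/7 → 1
L = 29/133 + 4/7 + 1 = 34/19 ≈ 1.789 bits/symbol.

1.789 bits/symbol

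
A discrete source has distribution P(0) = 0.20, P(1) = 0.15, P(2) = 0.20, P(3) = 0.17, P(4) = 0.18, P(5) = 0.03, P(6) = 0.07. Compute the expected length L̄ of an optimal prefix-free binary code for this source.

Repeatedly combine the two least-probable nodes; the expected code length is the sum of the merged weights.
merge 3/100 + 7/100 → 1/10
merge 1/10 + 3/20 → 1/4
merge 17/100 + 9/50 → 7/20
merge 1/5 + 1/5 → 2/5
merge 1/4 + 7/20 → 3/5
merge 2/5 + 3/5 → 1
L = 1/10 + 1/4 + 7/20 + 2/5 + 3/5 + 1 = 27/10 = 2.7 bits/symbol.

2.7 bits/symbol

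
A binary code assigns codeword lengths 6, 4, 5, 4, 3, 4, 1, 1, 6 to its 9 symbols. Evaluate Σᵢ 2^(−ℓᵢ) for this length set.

1.375

With common denominator 2^6 = 64: Σ 2^(−ℓᵢ) = 1/64 + 4/64 + 2/64 + 4/64 + 8/64 + 4/64 + 32/64 + 32/64 + 1/64 = 88/64 = 1.375.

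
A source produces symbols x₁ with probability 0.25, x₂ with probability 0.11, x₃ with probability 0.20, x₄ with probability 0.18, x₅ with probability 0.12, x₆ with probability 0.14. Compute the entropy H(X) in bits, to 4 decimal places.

2.5242 bits

H = −Σ pᵢ log₂ pᵢ.
−0.25·log₂(0.25) = 0.5000
−0.11·log₂(0.11) = 0.3503
−0.20·log₂(0.20) = 0.4644
−0.18·log₂(0.18) = 0.4453
−0.12·log₂(0.12) = 0.3671
−0.14·log₂(0.14) = 0.3971
Sum ≈ 2.5242 → 2.5242 bits.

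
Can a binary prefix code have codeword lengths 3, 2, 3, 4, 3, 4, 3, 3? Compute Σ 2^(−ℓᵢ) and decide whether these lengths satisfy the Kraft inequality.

1; yes

With common denominator 2^4 = 16: Σ 2^(−ℓᵢ) = 2/16 + 4/16 + 2/16 + 1/16 + 2/16 + 1/16 + 2/16 + 2/16 = 16/16 = 1.
Kraft's inequality requires Σ ≤ 1; here Σ = 1 ≤ 1, so such a prefix code exists.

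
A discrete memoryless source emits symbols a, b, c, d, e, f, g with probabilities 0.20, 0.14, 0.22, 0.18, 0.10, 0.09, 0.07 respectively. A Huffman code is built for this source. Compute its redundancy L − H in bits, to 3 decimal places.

Entropy H = −Σ p log₂ p ≈ 2.7008 bits.
Huffman merges: 7/100+9/100→4/25; 1/10+7/50→6/25; 4/25+9/50→17/50; 1/5+11/50→21/50; 6/25+17/50→29/50; 21/50+29/50→1. L = 137/50 ≈ 2.7400.
L − H = 2.7400 − 2.7008 = 0.039 bits.

0.039 bits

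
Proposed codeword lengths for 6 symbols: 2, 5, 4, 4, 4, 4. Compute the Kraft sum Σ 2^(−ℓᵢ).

With common denominator 2^5 = 32: Σ 2^(−ℓᵢ) = 8/32 + 1/32 + 2/32 + 2/32 + 2/32 + 2/32 = 17/32 = 0.53125.

0.53125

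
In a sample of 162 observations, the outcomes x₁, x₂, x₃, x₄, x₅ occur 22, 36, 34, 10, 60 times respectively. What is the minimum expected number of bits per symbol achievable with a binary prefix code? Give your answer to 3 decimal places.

Probabilities are the counts divided by 162.
Repeatedly combine the two least-probable nodes; the expected code length is the sum of the merged weights.
merge 5/81 + 11/81 → 16/81
merge 16/81 + 17/81 → 11/27
merge 2/9 + 10/27 → 16/27
merge 11/27 + 16/27 → 1
L = 16/81 + 11/27 + 16/27 + 1 = 178/81 ≈ 2.198 bits/symbol.

2.198 bits/symbol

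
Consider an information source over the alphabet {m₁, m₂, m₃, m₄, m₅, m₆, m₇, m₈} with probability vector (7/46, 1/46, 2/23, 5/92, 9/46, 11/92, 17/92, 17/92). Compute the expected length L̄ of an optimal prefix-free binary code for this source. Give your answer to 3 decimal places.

Repeatedly combine the two least-probable nodes; the expected code length is the sum of the merged weights.
merge 1/46 + 5/92 → 7/92
merge 7/92 + 2/23 → 15/92
merge 11/92 + 7/46 → 25/92
merge 15/92 + 17/92 → 8/23
merge 17/92 + 9/46 → 35/92
merge 25/92 + 8/23 → 57/92
merge 35/92 + 57/92 → 1
L = 7/92 + 15/92 + 25/92 + 8/23 + 35/92 + 57/92 + 1 = 263/92 ≈ 2.859 bits/symbol.

2.859 bits/symbol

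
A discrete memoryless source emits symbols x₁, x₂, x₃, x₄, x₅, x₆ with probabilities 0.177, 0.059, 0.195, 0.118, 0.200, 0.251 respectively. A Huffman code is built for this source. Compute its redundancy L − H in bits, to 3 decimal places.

0.059 bits

Entropy H = −Σ p log₂ p ≈ 2.4717 bits.
Huffman merges: 59/1000+59/500→177/1000; 177/1000+177/1000→177/500; 39/200+1/5→79/200; 251/1000+177/500→121/200; 79/200+121/200→1. L = 2531/1000 ≈ 2.5310.
L − H = 2.5310 − 2.4717 = 0.059 bits.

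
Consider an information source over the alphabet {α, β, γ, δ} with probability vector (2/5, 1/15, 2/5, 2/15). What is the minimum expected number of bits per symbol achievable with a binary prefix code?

Repeatedly combine the two least-probable nodes; the expected code length is the sum of the merged weights.
merge 1/15 + 2/15 → 1/5
merge 1/5 + 2/5 → 3/5
merge 2/5 + 3/5 → 1
L = 1/5 + 3/5 + 1 = 9/5 = 1.8 bits/symbol.

1.8 bits/symbol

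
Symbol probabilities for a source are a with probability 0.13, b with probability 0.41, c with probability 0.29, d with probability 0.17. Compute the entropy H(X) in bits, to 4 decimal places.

H = −Σ pᵢ log₂ pᵢ.
−0.13·log₂(0.13) = 0.3826
−0.41·log₂(0.41) = 0.5274
−0.29·log₂(0.29) = 0.5179
−0.17·log₂(0.17) = 0.4346
Sum ≈ 1.8625 → 1.8625 bits.

1.8625 bits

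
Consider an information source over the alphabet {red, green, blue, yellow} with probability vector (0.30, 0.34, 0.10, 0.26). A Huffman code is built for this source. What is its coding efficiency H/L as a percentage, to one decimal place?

94.4%

Entropy H = −Σ p log₂ p ≈ 1.8877 bits.
Huffman merges: 1/10+13/50→9/25; 3/10+17/50→16/25; 9/25+16/25→1. L = 2 ≈ 2.0000.
Efficiency = H/L = 1.8877/2.0000 = 94.4%.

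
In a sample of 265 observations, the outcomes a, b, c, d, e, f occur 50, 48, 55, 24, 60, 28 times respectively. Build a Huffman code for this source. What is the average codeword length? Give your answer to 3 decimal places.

2.566 bits/symbol

Probabilities are the counts divided by 265.
Repeatedly combine the two least-probable nodes; the expected code length is the sum of the merged weights.
merge 24/265 + 28/265 → 52/265
merge 48/265 + 10/53 → 98/265
merge 52/265 + 11/53 → 107/265
merge 12/53 + 98/265 → 158/265
merge 107/265 + 158/265 → 1
L = 52/265 + 98/265 + 107/265 + 158/265 + 1 = 136/53 ≈ 2.566 bits/symbol.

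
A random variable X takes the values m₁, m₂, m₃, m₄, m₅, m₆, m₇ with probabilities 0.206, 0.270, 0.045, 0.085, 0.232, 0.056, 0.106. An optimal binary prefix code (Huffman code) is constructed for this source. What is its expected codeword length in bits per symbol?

Repeatedly combine the two least-probable nodes; the expected code length is the sum of the merged weights.
merge 9/200 + 7/125 → 101/1000
merge 17/200 + 101/1000 → 93/500
merge 53/500 + 93/500 → 73/250
merge 103/500 + 29/125 → 219/500
merge 27/100 + 73/250 → 281/500
merge 219/500 + 281/500 → 1
L = 101/1000 + 93/500 + 73/250 + 219/500 + 281/500 + 1 = 2579/1000 = 2.579 bits/symbol.

2.579 bits/symbol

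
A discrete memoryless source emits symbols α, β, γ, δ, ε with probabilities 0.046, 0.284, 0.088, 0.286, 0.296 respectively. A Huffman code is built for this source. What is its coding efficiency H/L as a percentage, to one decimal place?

96.8%

Entropy H = −Σ p log₂ p ≈ 2.0650 bits.
Huffman merges: 23/500+11/125→67/500; 67/500+71/250→209/500; 143/500+37/125→291/500; 209/500+291/500→1. L = 1067/500 ≈ 2.1340.
Efficiency = H/L = 2.0650/2.1340 = 96.8%.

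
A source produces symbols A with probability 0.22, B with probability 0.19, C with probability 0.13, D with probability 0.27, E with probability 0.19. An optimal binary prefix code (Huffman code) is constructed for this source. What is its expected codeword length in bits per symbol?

Repeatedly combine the two least-probable nodes; the expected code length is the sum of the merged weights.
merge 13/100 + 19/100 → 8/25
merge 19/100 + 11/50 → 41/100
merge 27/100 + 8/25 → 59/100
merge 41/100 + 59/100 → 1
L = 8/25 + 41/100 + 59/100 + 1 = 58/25 = 2.32 bits/symbol.

2.32 bits/symbol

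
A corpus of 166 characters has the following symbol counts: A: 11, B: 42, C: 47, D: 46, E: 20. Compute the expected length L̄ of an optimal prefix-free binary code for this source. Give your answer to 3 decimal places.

Probabilities are the counts divided by 166.
Repeatedly combine the two least-probable nodes; the expected code length is the sum of the merged weights.
merge 11/166 + 10/83 → 31/166
merge 31/166 + 21/83 → 73/166
merge 23/83 + 47/166 → 93/166
merge 73/166 + 93/166 → 1
L = 31/166 + 73/166 + 93/166 + 1 = 363/166 ≈ 2.187 bits/symbol.

2.187 bits/symbol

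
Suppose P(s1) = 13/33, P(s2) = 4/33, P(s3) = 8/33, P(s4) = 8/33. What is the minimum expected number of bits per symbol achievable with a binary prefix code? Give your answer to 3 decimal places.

Repeatedly combine the two least-probable nodes; the expected code length is the sum of the merged weights.
merge 4/33 + 8/33 → 4/11
merge 8/33 + 4/11 → 20/33
merge 13/33 + 20/33 → 1
L = 4/11 + 20/33 + 1 = 65/33 ≈ 1.970 bits/symbol.

1.970 bits/symbol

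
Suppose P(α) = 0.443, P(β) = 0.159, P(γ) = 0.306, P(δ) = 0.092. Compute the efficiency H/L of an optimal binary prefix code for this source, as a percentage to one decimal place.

98.5%

Entropy H = −Σ p log₂ p ≈ 1.7816 bits.
Huffman merges: 23/250+159/1000→251/1000; 251/1000+153/500→557/1000; 443/1000+557/1000→1. L = 226/125 ≈ 1.8080.
Efficiency = H/L = 1.7816/1.8080 = 98.5%.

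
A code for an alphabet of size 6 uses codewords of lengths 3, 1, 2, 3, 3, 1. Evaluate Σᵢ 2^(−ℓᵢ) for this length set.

With common denominator 2^3 = 8: Σ 2^(−ℓᵢ) = 1/8 + 4/8 + 2/8 + 1/8 + 1/8 + 4/8 = 13/8 = 1.625.

1.625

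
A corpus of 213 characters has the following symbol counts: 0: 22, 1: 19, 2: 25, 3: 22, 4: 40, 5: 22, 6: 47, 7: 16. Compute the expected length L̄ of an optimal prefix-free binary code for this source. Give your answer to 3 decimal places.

2.944 bits/symbol

Probabilities are the counts divided by 213.
Repeatedly combine the two least-probable nodes; the expected code length is the sum of the merged weights.
merge 16/213 + 19/213 → 35/213
merge 22/213 + 22/213 → 44/213
merge 22/213 + 25/213 → 47/213
merge 35/213 + 40/213 → 25/71
merge 44/213 + 47/213 → 91/213
merge 47/213 + 25/71 → 122/213
merge 91/213 + 122/213 → 1
L = 35/213 + 44/213 + 47/213 + 25/71 + 91/213 + 122/213 + 1 = 209/71 ≈ 2.944 bits/symbol.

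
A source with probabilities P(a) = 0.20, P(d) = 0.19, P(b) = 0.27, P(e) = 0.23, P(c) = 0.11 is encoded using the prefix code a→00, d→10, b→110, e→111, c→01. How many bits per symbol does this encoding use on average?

2.5 bits/symbol

L̄ = Σ pᵢ·ℓᵢ = 0.20·2 + 0.19·2 + 0.27·3 + 0.23·3 + 0.11·2 = 2.5 bits/symbol.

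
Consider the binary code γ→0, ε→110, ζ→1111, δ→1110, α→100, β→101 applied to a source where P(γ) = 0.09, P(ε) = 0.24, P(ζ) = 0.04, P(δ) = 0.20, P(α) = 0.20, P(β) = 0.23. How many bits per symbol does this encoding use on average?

L̄ = Σ pᵢ·ℓᵢ = 0.09·1 + 0.24·3 + 0.04·4 + 0.20·4 + 0.20·3 + 0.23·3 = 3.06 bits/symbol.

3.06 bits/symbol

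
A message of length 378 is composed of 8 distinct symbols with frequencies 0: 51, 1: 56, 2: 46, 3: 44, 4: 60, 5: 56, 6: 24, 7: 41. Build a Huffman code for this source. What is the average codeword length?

3 bits/symbol

Probabilities are the counts divided by 378.
Repeatedly combine the two least-probable nodes; the expected code length is the sum of the merged weights.
merge 4/63 + 41/378 → 65/378
merge 22/189 + 23/189 → 5/21
merge 17/126 + 4/27 → 107/378
merge 4/27 + 10/63 → 58/189
merge 65/378 + 5/21 → 155/378
merge 107/378 + 58/189 → 223/378
merge 155/378 + 223/378 → 1
L = 65/378 + 5/21 + 107/378 + 58/189 + 155/378 + 223/378 + 1 = 3 bits/symbol.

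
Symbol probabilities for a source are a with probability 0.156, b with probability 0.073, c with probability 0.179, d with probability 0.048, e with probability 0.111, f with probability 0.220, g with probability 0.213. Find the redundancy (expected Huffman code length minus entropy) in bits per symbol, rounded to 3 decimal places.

0.032 bits

Entropy H = −Σ p log₂ p ≈ 2.6562 bits.
Huffman merges: 6/125+73/1000→121/1000; 111/1000+121/1000→29/125; 39/250+179/1000→67/200; 213/1000+11/50→433/1000; 29/125+67/200→567/1000; 433/1000+567/1000→1. L = 336/125 ≈ 2.6880.
L − H = 2.6880 − 2.6562 = 0.032 bits.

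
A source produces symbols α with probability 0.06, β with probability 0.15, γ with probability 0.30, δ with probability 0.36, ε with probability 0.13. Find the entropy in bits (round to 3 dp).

H = −Σ pᵢ log₂ pᵢ.
−0.06·log₂(0.06) = 0.2435
−0.15·log₂(0.15) = 0.4105
−0.30·log₂(0.30) = 0.5211
−0.36·log₂(0.36) = 0.5306
−0.13·log₂(0.13) = 0.3826
Sum ≈ 2.0884 → 2.088 bits.

2.088 bits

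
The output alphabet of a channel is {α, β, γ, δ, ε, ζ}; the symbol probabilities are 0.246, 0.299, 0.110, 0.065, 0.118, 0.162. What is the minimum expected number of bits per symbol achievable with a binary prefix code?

2.455 bits/symbol

Repeatedly combine the two least-probable nodes; the expected code length is the sum of the merged weights.
merge 13/200 + 11/100 → 7/40
merge 59/500 + 81/500 → 7/25
merge 7/40 + 123/500 → 421/1000
merge 7/25 + 299/1000 → 579/1000
merge 421/1000 + 579/1000 → 1
L = 7/40 + 7/25 + 421/1000 + 579/1000 + 1 = 491/200 = 2.455 bits/symbol.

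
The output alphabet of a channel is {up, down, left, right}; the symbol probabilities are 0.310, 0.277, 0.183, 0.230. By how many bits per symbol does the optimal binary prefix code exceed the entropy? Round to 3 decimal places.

0.027 bits

Entropy H = −Σ p log₂ p ≈ 1.9728 bits.
Huffman merges: 183/1000+23/100→413/1000; 277/1000+31/100→587/1000; 413/1000+587/1000→1. L = 2 ≈ 2.0000.
L − H = 2.0000 − 1.9728 = 0.027 bits.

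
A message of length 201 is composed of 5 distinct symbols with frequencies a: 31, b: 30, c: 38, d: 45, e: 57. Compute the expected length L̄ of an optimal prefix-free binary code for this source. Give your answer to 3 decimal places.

Probabilities are the counts divided by 201.
Repeatedly combine the two least-probable nodes; the expected code length is the sum of the merged weights.
merge 10/67 + 31/201 → 61/201
merge 38/201 + 15/67 → 83/201
merge 19/67 + 61/201 → 118/201
merge 83/201 + 118/201 → 1
L = 61/201 + 83/201 + 118/201 + 1 = 463/201 ≈ 2.303 bits/symbol.

2.303 bits/symbol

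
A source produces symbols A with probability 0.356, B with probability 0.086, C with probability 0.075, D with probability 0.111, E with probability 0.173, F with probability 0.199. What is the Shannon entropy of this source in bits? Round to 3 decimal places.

2.369 bits

H = −Σ pᵢ log₂ pᵢ.
−0.356·log₂(0.356) = 0.5305
−0.086·log₂(0.086) = 0.3044
−0.075·log₂(0.075) = 0.2803
−0.111·log₂(0.111) = 0.3520
−0.173·log₂(0.173) = 0.4379
−0.199·log₂(0.199) = 0.4635
Sum ≈ 2.3685 → 2.369 bits.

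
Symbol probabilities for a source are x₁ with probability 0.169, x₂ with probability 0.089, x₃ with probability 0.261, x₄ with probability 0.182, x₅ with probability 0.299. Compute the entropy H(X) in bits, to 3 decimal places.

H = −Σ pᵢ log₂ pᵢ.
−0.169·log₂(0.169) = 0.4335
−0.089·log₂(0.089) = 0.3106
−0.261·log₂(0.261) = 0.5058
−0.182·log₂(0.182) = 0.4474
−0.299·log₂(0.299) = 0.5208
Sum ≈ 2.2180 → 2.218 bits.

2.218 bits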